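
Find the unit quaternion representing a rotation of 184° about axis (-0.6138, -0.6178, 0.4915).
-0.0349 - 0.6134i - 0.6174j + 0.4912k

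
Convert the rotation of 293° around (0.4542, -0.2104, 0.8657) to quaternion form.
-0.8339 + 0.2507i - 0.1161j + 0.4778k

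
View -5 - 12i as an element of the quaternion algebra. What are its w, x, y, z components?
-5 - 12i + 0j + 0k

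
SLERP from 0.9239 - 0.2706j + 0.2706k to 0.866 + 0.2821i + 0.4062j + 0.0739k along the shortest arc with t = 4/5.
0.9237 + 0.2344i + 0.2777j + 0.1212k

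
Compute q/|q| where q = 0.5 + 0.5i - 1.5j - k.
0.2582 + 0.2582i - 0.7746j - 0.5164k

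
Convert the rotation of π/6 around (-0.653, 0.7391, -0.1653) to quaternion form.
0.9659 - 0.169i + 0.1913j - 0.0428k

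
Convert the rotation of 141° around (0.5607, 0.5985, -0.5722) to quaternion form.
0.3338 + 0.5285i + 0.5642j - 0.5394k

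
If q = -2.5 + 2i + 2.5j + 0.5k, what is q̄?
-2.5 - 2i - 2.5j - 0.5k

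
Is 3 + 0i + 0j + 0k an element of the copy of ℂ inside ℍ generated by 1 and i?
Yes. The quaternion 3 has j- and k-coefficients y = z = 0, so it lies in the complex subalgebra spanned by 1 and i.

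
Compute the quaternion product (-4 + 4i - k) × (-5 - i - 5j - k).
23 - 21i + 25j - 11k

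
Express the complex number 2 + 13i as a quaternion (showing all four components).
2 + 13i + 0j + 0k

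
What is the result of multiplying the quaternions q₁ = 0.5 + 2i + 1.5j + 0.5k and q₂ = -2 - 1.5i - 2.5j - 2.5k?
7 - 7.25i - 5k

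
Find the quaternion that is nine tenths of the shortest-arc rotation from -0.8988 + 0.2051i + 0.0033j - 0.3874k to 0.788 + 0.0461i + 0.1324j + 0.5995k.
-0.8044 - 0.0207i - 0.1194j - 0.5816k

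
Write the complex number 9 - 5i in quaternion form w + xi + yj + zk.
9 - 5i + 0j + 0k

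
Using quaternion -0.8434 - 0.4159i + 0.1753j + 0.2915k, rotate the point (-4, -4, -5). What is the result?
(-1.767, 3.61, -6.391)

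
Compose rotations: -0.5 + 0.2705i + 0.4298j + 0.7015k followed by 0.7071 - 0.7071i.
-0.1623 + 0.5448i + 0.7999j + 0.1921k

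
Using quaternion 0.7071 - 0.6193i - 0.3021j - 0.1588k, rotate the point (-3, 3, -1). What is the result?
(-0.274, -0.873, -4.262)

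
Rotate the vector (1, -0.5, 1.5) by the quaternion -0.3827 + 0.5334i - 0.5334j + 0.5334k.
(1.408, -1.149, 0.442)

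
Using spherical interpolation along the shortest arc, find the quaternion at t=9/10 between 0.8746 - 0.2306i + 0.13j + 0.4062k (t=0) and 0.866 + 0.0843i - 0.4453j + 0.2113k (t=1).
0.8868 + 0.0521i - 0.3931j + 0.2373k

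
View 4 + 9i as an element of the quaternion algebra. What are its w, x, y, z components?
4 + 9i + 0j + 0k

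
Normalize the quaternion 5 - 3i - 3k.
0.7625 - 0.4575i - 0.4575k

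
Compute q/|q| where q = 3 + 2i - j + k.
0.7746 + 0.5164i - 0.2582j + 0.2582k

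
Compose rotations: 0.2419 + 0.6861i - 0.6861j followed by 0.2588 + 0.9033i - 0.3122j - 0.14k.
-0.7714 + 0.3i - 0.3491j - 0.4394k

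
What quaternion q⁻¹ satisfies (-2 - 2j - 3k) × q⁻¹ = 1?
-0.1176 + 0.1176j + 0.1765k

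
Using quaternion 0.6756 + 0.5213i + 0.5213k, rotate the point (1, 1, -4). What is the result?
(-2.422, 3.435, -0.578)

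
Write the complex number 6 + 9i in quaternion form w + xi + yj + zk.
6 + 9i + 0j + 0k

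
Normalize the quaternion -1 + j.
-0.7071 + 0.7071j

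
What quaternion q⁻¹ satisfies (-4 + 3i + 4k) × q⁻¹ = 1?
-0.0976 - 0.0732i - 0.0976k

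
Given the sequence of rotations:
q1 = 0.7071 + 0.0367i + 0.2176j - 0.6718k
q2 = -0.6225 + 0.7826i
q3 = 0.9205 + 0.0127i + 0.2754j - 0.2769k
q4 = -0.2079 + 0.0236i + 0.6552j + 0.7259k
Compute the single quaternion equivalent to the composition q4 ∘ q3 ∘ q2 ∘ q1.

q2 · q1 = -0.4689 + 0.5305i + 0.3903j + 0.5885k
q3 · q2 · q1 = -0.3829 + 0.7525i + 0.0758j + 0.5304k
q4 · q3 · q2 · q1 = -0.3728 + 0.127i + 0.2671j - 0.8795k
-0.3728 + 0.127i + 0.2671j - 0.8795k


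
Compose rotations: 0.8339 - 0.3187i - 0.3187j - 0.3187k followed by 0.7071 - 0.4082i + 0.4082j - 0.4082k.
0.4596 - 0.8259i + 0.115j - 0.3056k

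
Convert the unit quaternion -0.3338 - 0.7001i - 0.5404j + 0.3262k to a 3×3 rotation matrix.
[[0.2031, 0.9744, -0.096], [0.5389, -0.1931, -0.8199], [-0.8175, 0.1148, -0.5643]]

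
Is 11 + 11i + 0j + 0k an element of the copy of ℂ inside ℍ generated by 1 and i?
Yes. The quaternion 11 + 11i has j- and k-coefficients y = z = 0, so it lies in the complex subalgebra spanned by 1 and i.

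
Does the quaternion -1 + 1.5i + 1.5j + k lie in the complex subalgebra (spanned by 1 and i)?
No. The quaternion -1 + 1.5i + 1.5j + k has j-coefficient y = 1.5 and k-coefficient z = 1, not both zero, so it does not lie in the complex subalgebra spanned by 1 and i.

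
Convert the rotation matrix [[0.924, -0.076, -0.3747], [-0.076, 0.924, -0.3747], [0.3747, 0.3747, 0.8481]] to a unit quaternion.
0.9613 + 0.1949i - 0.1949j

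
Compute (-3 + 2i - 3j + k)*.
-3 - 2i + 3j - k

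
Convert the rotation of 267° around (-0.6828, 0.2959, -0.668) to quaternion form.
-0.6884 - 0.4953i + 0.2146j - 0.4846k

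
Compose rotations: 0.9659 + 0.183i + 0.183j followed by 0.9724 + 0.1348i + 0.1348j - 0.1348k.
0.8899 + 0.3328i + 0.2835j - 0.1302k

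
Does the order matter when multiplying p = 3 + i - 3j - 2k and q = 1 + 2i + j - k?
Yes: pq = 2 + 12i - 3j + 2k ≠ 2 + 2i + 3j - 12k = qp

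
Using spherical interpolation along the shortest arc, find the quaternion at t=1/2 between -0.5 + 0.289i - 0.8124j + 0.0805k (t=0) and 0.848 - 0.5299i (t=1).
-0.759 + 0.4611i - 0.4574j + 0.0453k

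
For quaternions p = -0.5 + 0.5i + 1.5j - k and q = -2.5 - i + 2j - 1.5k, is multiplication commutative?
No: pq = -2.75 - i - 3j + 5.75k ≠ -2.75 - 0.5i - 6.5j + 0.75k = qp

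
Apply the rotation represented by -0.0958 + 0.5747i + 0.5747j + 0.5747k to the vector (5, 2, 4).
(2.138, 5.193, 3.67)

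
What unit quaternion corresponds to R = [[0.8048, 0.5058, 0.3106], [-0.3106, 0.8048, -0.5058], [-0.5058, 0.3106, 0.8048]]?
0.9239 + 0.2209i + 0.2209j - 0.2209k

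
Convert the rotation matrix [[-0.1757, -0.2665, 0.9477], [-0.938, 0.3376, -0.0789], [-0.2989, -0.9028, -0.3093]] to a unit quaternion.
0.4617 - 0.4461i + 0.675j - 0.3636k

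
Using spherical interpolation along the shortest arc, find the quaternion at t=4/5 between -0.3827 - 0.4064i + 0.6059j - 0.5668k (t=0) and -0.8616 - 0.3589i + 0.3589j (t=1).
-0.8028 - 0.3893i + 0.4337j - 0.1261k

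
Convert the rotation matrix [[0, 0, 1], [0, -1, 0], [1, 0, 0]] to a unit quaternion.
0.7071i + 0.7071k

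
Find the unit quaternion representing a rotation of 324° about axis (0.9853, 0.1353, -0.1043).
-0.9511 + 0.3045i + 0.0418j - 0.0322k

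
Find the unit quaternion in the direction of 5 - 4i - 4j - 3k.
0.6155 - 0.4924i - 0.4924j - 0.3693k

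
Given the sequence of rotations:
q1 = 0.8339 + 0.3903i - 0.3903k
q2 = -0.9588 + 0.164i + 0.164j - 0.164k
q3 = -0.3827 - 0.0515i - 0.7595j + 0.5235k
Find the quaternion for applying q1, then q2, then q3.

q2 · q1 = -0.9276 - 0.3015i + 0.1368j + 0.1735k
q3 · q2 · q1 = 0.3525 - 0.0402i + 0.5033j - 0.788k
0.3525 - 0.0402i + 0.5033j - 0.788k


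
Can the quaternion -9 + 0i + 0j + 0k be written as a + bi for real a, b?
Yes. The quaternion -9 has j- and k-coefficients y = z = 0, so it lies in the complex subalgebra spanned by 1 and i.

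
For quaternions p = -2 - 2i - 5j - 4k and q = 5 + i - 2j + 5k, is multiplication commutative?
No: pq = 2 - 45i - 15j - 21k ≠ 2 + 21i - 27j - 39k = qp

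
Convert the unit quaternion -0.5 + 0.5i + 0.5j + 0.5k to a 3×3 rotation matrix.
[[0, 1, 0], [0, 0, 1], [1, 0, 0]]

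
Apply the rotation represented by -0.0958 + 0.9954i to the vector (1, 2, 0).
(1, -1.963, -0.381)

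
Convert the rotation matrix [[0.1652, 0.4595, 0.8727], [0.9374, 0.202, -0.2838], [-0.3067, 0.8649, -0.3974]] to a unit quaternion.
0.4924 + 0.5832i + 0.5988j + 0.2426k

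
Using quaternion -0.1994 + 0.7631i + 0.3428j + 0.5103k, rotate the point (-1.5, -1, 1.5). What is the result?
(-0.13, 1.187, -2.018)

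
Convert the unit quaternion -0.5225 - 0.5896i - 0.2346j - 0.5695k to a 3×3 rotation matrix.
[[0.2413, -0.3185, 0.9167], [0.8718, -0.3439, -0.3489], [0.4264, 0.8833, 0.1947]]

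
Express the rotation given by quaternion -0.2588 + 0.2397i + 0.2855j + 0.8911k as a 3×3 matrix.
[[-0.7511, 0.5981, 0.2794], [-0.3244, -0.703, 0.6329], [0.575, 0.3847, 0.7221]]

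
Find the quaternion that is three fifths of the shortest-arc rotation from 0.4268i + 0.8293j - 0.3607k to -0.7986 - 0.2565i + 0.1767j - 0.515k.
-0.592 + 0.0344i + 0.5672j - 0.5715k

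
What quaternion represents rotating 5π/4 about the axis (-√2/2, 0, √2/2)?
-0.3827 - 0.6533i + 0.6533k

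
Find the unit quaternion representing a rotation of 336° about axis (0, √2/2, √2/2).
-0.9781 + 0.147j + 0.147k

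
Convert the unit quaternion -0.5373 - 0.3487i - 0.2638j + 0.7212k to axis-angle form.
axis = (-0.4134, -0.3128, 0.8551), θ = 245°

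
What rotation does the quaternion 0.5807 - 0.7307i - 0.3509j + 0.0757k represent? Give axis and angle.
axis = (-0.8975, -0.431, 0.093), θ = 109°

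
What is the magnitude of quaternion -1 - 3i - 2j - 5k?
√39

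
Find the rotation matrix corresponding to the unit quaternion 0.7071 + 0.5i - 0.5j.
[[0.5, -0.5, -0.7071], [-0.5, 0.5, -0.7071], [0.7071, 0.7071, 0]]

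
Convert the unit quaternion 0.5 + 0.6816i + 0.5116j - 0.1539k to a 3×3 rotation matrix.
[[0.4292, 0.8513, 0.3018], [0.5435, 0.0235, -0.8391], [-0.7214, 0.5241, -0.4526]]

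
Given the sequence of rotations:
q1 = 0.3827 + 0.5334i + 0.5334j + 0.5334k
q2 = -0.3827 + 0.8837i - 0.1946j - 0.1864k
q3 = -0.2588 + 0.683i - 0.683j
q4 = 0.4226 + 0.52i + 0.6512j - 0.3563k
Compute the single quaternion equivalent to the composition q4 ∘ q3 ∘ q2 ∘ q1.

q2 · q1 = -0.4146 + 0.1297i - 0.8494j + 0.2997k
q3 · q2 · q1 = -0.5614 - 0.5214i + 0.2983j - 0.5691k
q4 · q3 · q2 · q1 = -0.3631 - 0.7766i + 0.2422j + 0.4542k
-0.3631 - 0.7766i + 0.2422j + 0.4542k


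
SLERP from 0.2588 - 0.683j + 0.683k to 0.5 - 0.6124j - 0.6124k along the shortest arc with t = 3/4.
0.5369 - 0.7877j - 0.3021k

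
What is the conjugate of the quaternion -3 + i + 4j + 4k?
-3 - i - 4j - 4k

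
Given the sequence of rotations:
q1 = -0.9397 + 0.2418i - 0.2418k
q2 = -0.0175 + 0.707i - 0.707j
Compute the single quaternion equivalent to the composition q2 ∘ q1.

q2 · q1 = -0.1545 - 0.4976i + 0.8353j + 0.1752k
-0.1545 - 0.4976i + 0.8353j + 0.1752k


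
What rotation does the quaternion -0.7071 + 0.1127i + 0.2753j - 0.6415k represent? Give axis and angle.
axis = (0.1594, 0.3893, -0.9072), θ = 3π/2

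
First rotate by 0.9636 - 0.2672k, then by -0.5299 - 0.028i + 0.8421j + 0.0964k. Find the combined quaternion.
-0.4849 - 0.252i + 0.804j + 0.2345k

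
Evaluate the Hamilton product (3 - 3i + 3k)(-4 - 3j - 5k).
3 + 21i - 24j - 18k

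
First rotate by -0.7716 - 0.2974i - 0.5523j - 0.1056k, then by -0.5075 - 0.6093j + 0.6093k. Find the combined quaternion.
0.1194 + 0.5518i + 0.5692j - 0.5977k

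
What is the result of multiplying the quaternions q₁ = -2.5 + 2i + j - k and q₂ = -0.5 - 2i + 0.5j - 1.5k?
3.25 + 3i + 3.25j + 7.25k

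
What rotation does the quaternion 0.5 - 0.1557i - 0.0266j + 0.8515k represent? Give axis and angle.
axis = (-0.1798, -0.0307, 0.9832), θ = 2π/3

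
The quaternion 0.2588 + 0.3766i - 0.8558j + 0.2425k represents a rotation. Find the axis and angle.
axis = (0.3899, -0.886, 0.2511), θ = 5π/6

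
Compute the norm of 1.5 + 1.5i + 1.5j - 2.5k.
√13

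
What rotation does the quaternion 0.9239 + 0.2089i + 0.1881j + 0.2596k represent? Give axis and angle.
axis = (0.5459, 0.4916, 0.6784), θ = π/4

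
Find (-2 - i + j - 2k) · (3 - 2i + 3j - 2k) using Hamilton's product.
-15 + 5i - j - 3k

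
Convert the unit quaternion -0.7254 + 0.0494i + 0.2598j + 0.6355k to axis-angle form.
axis = (0.0718, 0.3774, 0.9233), θ = 273°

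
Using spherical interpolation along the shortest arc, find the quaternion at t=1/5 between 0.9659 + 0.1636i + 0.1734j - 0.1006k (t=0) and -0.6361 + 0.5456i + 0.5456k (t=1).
0.9661 + 0.0118i + 0.1469j - 0.212k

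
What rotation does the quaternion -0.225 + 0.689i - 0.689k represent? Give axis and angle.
axis = (√2/2, 0, -√2/2), θ = 206°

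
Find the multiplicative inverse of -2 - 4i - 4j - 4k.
-0.0385 + 0.0769i + 0.0769j + 0.0769k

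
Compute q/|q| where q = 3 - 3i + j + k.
0.6708 - 0.6708i + 0.2236j + 0.2236k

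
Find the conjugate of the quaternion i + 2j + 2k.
-i - 2j - 2k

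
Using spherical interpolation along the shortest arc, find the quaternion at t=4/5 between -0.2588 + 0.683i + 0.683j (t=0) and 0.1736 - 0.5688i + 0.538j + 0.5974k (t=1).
-0.2393 + 0.735i - 0.3004j - 0.5588k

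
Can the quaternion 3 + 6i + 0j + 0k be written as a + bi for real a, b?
Yes. The quaternion 3 + 6i has j- and k-coefficients y = z = 0, so it lies in the complex subalgebra spanned by 1 and i.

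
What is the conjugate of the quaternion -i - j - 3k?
i + j + 3k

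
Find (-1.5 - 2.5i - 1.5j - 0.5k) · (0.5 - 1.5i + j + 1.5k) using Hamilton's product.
-2.25 - 0.75i + 2.25j - 7.25k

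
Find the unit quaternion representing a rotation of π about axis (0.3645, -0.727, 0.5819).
0.3645i - 0.727j + 0.5819k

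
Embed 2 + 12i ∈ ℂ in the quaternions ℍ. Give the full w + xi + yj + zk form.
2 + 12i + 0j + 0k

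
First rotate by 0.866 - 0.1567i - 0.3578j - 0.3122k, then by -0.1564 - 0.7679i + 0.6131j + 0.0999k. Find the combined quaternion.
-0.0052 - 0.7962i + 0.3315j + 0.5062k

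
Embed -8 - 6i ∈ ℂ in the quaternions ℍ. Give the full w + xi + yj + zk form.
-8 - 6i + 0j + 0k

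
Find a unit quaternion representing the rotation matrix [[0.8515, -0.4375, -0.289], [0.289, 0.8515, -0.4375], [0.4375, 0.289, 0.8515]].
0.9427 + 0.1927i - 0.1927j + 0.1927k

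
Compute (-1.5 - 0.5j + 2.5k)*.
-1.5 + 0.5j - 2.5k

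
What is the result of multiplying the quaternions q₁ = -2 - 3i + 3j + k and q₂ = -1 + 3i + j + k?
7 - i + j - 15k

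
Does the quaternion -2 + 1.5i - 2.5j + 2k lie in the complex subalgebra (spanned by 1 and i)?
No. The quaternion -2 + 1.5i - 2.5j + 2k has j-coefficient y = -2.5 and k-coefficient z = 2, not both zero, so it does not lie in the complex subalgebra spanned by 1 and i.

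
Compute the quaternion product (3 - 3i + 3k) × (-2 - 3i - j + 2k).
-21 - 6j + 3k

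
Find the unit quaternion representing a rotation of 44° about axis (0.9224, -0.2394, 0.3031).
0.9272 + 0.3455i - 0.0897j + 0.1135k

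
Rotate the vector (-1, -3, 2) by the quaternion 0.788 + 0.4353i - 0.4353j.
(-0.856, -2.856, -2.26)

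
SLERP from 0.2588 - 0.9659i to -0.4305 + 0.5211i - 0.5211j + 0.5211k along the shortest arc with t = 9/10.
0.4281 - 0.5932i + 0.4821j - 0.4821k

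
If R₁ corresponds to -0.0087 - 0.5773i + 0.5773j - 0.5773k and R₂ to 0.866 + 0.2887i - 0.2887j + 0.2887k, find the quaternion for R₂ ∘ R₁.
0.4925 - 0.5025i + 0.5025j - 0.5025k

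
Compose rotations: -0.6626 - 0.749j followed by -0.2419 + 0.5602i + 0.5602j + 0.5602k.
0.5799 + 0.0484i - 0.19j - 0.7908k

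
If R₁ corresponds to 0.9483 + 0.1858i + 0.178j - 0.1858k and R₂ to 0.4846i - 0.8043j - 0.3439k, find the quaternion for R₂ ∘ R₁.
-0.0108 + 0.6702i - 0.7366j - 0.0904k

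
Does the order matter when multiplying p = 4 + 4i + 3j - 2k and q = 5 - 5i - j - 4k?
Yes: pq = 35 - 14i + 37j - 15k ≠ 35 + 14i - 15j - 37k = qp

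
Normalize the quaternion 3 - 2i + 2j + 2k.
0.6547 - 0.4364i + 0.4364j + 0.4364k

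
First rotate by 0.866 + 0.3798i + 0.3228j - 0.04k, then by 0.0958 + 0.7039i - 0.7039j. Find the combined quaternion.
0.0428 + 0.6741i - 0.5505j + 0.4907k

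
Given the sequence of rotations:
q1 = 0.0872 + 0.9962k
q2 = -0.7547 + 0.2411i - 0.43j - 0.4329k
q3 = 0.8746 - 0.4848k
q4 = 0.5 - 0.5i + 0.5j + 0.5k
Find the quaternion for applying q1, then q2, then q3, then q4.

q2 · q1 = 0.3654 - 0.4073i - 0.2777j - 0.7896k
q3 · q2 · q1 = -0.0632 - 0.4909i - 0.0454j - 0.8677k
q4 · q3 · q2 · q1 = 0.1795 - 0.625i - 0.7336j - 0.1973k
0.1795 - 0.625i - 0.7336j - 0.1973k


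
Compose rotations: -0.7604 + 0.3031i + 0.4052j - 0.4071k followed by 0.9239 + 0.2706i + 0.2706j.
-0.8942 - 0.0359i + 0.2788j - 0.3485k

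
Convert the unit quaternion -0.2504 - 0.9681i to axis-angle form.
axis = (-1, 0, 0), θ = 209°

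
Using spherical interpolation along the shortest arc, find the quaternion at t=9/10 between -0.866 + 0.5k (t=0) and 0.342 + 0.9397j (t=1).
-0.4407 - 0.8952j + 0.0663k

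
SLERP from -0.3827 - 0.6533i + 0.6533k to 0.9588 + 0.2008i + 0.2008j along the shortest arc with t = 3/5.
-0.831 - 0.4434i - 0.1364j + 0.307k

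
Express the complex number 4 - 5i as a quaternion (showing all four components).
4 - 5i + 0j + 0k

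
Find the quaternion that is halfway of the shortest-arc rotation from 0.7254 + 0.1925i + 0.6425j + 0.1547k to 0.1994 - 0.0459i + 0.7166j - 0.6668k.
0.5352 + 0.0848i + 0.7865j - 0.2963k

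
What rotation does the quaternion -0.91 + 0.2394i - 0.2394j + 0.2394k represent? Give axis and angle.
axis = (√3/3, -√3/3, √3/3), θ = 311°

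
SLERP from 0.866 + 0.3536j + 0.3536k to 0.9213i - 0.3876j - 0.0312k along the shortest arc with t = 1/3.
0.7113 - 0.4253i + 0.4693j + 0.3048k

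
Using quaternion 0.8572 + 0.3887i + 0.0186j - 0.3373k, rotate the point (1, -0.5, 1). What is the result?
(0.245, -1.478, 0.076)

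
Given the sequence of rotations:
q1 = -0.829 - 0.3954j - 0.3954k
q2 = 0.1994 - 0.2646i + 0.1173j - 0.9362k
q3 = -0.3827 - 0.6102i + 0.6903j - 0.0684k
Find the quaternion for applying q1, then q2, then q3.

q2 · q1 = -0.4891 - 0.1972i - 0.2807j + 0.8019k
q3 · q2 · q1 = 0.3155 + 0.9083i + 0.2726j + 0.034k
0.3155 + 0.9083i + 0.2726j + 0.034k


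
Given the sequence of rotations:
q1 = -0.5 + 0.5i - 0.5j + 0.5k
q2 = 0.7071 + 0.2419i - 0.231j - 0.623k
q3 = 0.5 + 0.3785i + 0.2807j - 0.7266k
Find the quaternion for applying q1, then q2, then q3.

q2 · q1 = -0.2785 - 0.1944i - 0.6705j + 0.6596k
q3 · q2 · q1 = 0.6018 - 0.5046i - 0.5218j + 0.3329k
0.6018 - 0.5046i - 0.5218j + 0.3329k


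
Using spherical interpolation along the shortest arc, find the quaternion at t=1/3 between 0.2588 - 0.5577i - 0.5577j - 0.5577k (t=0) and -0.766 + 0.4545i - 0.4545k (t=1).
0.554 - 0.6553i - 0.4507j - 0.246k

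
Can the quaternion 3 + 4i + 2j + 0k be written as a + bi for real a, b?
No. The quaternion 3 + 4i + 2j has j-coefficient y = 2 and k-coefficient z = 0, not both zero, so it does not lie in the complex subalgebra spanned by 1 and i.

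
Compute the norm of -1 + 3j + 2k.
√14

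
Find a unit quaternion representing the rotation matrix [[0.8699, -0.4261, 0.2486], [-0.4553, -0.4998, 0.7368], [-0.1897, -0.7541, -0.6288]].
-0.4305 + 0.8658i - 0.2545j + 0.017k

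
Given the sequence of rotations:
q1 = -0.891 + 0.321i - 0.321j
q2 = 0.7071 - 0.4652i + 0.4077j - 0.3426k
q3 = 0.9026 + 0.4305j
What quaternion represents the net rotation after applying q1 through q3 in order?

q2 · q1 = -0.3498 + 0.5315i - 0.7002j + 0.3237k
q3 · q2 · q1 = -0.0143 + 0.6191i - 0.7826j + 0.0634k
-0.0143 + 0.6191i - 0.7826j + 0.0634k


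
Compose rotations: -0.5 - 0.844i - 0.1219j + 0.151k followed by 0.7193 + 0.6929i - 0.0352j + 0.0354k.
0.2155 - 0.9545i - 0.2046j - 0.0233k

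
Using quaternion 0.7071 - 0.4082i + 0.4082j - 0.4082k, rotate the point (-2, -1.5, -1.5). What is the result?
(-2.399, 0.955, 1.354)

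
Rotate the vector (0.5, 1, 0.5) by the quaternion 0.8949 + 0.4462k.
(-0.498, 1.001, 0.5)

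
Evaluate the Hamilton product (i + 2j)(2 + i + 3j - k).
-7 + 5j + k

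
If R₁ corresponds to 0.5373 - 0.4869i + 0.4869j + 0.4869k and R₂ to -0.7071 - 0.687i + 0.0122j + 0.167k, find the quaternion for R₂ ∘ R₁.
-0.8017 - 0.1002i - 0.0845j - 0.5831k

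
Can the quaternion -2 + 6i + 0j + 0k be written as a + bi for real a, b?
Yes. The quaternion -2 + 6i has j- and k-coefficients y = z = 0, so it lies in the complex subalgebra spanned by 1 and i.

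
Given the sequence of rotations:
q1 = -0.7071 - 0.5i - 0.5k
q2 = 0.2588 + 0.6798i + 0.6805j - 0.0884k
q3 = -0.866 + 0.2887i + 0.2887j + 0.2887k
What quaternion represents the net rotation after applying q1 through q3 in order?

q2 · q1 = 0.1127 - 0.9503i - 0.0971j + 0.2734k
q3 · q2 · q1 = 0.1259 + 0.9625i - 0.2367j + 0.0421k
0.1259 + 0.9625i - 0.2367j + 0.0421k


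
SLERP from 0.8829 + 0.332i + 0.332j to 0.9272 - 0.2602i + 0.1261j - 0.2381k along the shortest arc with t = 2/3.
0.9622 - 0.0626i + 0.2067j - 0.166k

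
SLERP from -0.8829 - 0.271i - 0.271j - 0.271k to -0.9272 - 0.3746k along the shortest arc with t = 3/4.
-0.9301 - 0.0695i - 0.0695j - 0.3538k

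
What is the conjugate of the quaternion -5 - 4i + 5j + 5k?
-5 + 4i - 5j - 5k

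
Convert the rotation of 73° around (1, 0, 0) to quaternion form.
0.8039 + 0.5948i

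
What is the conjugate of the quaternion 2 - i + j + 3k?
2 + i - j - 3k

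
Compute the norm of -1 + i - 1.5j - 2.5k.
3.24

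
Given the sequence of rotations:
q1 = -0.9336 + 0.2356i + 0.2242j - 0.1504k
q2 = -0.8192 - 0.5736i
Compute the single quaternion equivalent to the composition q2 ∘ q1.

q2 · q1 = 0.8999 + 0.3425i - 0.2699j - 0.0054k
0.8999 + 0.3425i - 0.2699j - 0.0054k


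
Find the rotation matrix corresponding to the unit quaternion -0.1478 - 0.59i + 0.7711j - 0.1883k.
[[-0.2601, -0.9656, -0.0057], [-0.8542, 0.2329, -0.4648], [0.4501, -0.116, -0.8854]]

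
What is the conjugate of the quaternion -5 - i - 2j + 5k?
-5 + i + 2j - 5k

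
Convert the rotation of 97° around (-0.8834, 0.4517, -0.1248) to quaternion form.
0.6626 - 0.6616i + 0.3383j - 0.0935k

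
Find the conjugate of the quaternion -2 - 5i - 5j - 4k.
-2 + 5i + 5j + 4k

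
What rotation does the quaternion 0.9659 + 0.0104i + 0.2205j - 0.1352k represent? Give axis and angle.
axis = (0.0402, 0.8518, -0.5223), θ = π/6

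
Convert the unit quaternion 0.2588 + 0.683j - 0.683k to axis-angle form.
axis = (0, √2/2, -√2/2), θ = 5π/6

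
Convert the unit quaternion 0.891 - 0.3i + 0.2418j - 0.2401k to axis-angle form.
axis = (-0.6608, 0.5326, -0.5289), θ = 54°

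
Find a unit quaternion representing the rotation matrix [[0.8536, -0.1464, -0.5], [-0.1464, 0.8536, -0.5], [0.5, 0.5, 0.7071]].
0.9239 + 0.2706i - 0.2706j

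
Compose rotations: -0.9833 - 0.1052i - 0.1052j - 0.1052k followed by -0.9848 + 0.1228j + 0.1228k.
0.9942 + 0.1036i - 0.0301j - 0.0042k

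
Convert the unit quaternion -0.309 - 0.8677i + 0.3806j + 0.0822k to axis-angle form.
axis = (-0.9123, 0.4002, 0.0864), θ = 216°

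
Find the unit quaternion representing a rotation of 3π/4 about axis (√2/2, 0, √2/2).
0.3827 + 0.6533i + 0.6533k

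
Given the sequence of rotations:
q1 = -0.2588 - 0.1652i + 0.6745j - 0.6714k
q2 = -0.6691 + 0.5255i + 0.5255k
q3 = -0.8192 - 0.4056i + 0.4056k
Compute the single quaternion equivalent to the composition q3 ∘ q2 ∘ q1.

q2 · q1 = 0.6128 - 0.3799i - 0.1853j + 0.6677k
q3 · q2 · q1 = -0.9269 + 0.1378i + 0.2685j - 0.2233k
-0.9269 + 0.1378i + 0.2685j - 0.2233k


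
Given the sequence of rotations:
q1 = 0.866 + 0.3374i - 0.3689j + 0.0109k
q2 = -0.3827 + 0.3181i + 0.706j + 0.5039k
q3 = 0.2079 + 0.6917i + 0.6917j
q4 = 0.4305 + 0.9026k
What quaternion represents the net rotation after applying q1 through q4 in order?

q2 · q1 = -0.1838 + 0.3399i + 0.9191j + 0.0767k
q3 · q2 · q1 = -0.9091 - 0.0034i + 0.0109j + 0.4166k
q4 · q3 · q2 · q1 = -0.7674 - 0.0113i + 0.0016j - 0.6412k
-0.7674 - 0.0113i + 0.0016j - 0.6412k


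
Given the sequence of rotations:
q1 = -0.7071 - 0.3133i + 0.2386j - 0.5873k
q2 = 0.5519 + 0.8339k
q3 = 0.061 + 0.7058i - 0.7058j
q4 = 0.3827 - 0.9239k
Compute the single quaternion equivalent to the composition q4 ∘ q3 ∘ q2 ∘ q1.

q2 · q1 = 0.0995 - 0.3719i - 0.1296j - 0.9138k
q3 · q2 · q1 = 0.1771 + 0.6925i + 0.5668j - 0.4097k
q4 · q3 · q2 · q1 = -0.3107 + 0.7887i - 0.4229j - 0.3204k
-0.3107 + 0.7887i - 0.4229j - 0.3204k


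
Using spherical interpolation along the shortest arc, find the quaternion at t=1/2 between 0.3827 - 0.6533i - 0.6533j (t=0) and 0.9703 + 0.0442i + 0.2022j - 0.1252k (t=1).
0.8696 - 0.3915i - 0.2899j - 0.0805k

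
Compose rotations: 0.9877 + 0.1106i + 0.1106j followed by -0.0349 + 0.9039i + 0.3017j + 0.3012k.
-0.1678 + 0.8556i + 0.3274j + 0.3641k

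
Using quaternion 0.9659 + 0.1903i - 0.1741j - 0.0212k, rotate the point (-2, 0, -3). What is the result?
(-0.844, 1.295, -3.257)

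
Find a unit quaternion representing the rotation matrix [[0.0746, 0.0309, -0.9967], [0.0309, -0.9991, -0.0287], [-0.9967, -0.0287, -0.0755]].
0.733i + 0.0211j - 0.6799k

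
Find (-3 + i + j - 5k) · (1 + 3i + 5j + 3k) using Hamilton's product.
4 + 20i - 32j - 12k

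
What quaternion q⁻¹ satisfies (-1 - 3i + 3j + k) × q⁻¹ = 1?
-0.05 + 0.15i - 0.15j - 0.05k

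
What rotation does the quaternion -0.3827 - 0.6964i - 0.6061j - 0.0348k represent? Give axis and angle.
axis = (-0.7538, -0.656, -0.0377), θ = 5π/4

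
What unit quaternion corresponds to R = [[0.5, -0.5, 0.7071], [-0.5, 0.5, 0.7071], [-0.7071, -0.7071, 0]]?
0.7071 - 0.5i + 0.5j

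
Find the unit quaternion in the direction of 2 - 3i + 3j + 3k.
0.3592 - 0.5388i + 0.5388j + 0.5388k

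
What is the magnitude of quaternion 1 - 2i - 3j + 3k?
√23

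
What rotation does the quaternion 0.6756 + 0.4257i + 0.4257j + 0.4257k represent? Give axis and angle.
axis = (√3/3, √3/3, √3/3), θ = 95°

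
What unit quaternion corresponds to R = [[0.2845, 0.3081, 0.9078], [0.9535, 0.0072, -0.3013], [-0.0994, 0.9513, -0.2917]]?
0.5 + 0.6263i + 0.5036j + 0.3227k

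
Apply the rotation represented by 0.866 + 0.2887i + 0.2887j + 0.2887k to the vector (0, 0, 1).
(0.667, -0.333, 0.667)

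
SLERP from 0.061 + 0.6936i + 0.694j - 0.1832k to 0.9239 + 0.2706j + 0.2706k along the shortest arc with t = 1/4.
0.3708 + 0.6067i + 0.7j - 0.0673k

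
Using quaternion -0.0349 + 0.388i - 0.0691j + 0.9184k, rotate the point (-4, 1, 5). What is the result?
(6.384, -1.016, 0.461)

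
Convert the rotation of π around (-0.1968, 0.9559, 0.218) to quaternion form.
-0.1968i + 0.9559j + 0.218k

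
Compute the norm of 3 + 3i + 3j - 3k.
6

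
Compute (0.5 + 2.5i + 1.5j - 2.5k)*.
0.5 - 2.5i - 1.5j + 2.5k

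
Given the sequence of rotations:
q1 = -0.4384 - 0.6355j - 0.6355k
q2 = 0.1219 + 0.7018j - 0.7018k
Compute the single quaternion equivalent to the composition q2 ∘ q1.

q2 · q1 = -0.0534 - 0.892i - 0.3851j + 0.2302k
-0.0534 - 0.892i - 0.3851j + 0.2302k


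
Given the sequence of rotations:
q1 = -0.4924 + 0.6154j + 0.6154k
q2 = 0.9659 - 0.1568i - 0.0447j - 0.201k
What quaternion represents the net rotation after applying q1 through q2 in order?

q2 · q1 = -0.3244 + 0.1734i + 0.7129j + 0.5969k
-0.3244 + 0.1734i + 0.7129j + 0.5969k


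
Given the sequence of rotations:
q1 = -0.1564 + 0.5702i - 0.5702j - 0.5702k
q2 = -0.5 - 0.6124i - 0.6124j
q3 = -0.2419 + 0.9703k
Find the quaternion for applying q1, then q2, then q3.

q2 · q1 = 0.0782 + 0.1599i + 0.0317j + 0.9835k
q3 · q2 · q1 = -0.9732 - 0.0694i + 0.1475j - 0.162k
-0.9732 - 0.0694i + 0.1475j - 0.162k


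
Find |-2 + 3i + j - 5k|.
√39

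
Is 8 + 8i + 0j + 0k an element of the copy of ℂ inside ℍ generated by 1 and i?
Yes. The quaternion 8 + 8i has j- and k-coefficients y = z = 0, so it lies in the complex subalgebra spanned by 1 and i.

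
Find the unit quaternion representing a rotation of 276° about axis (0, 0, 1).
-0.7431 + 0.6691k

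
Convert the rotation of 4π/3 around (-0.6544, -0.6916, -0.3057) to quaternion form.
-0.5 - 0.5667i - 0.5989j - 0.2647k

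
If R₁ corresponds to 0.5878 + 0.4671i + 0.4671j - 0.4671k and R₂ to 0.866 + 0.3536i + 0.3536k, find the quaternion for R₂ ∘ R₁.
0.509 + 0.4472i + 0.7348j - 0.0315k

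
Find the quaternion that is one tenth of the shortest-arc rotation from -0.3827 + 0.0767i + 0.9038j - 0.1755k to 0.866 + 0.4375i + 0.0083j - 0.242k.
-0.4842 + 0.014i + 0.8644j - 0.1352k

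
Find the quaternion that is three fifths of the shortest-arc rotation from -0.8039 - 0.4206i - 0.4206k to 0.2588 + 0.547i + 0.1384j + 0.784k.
-0.5082 - 0.5262i - 0.0875j - 0.6761k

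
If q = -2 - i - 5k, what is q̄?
-2 + i + 5k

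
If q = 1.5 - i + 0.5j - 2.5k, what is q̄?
1.5 + i - 0.5j + 2.5k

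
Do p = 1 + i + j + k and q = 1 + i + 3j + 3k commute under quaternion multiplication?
No: pq = -6 + 2i + 2j + 6k ≠ -6 + 2i + 6j + 2k = qp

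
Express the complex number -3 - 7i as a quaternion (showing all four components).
-3 - 7i + 0j + 0k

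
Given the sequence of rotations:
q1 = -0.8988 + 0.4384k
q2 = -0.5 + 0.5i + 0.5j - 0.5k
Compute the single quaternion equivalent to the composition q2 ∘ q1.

q2 · q1 = 0.6686 - 0.2302i - 0.6686j + 0.2302k
0.6686 - 0.2302i - 0.6686j + 0.2302k


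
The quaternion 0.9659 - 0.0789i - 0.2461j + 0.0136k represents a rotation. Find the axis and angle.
axis = (-0.3049, -0.9509, 0.0526), θ = π/6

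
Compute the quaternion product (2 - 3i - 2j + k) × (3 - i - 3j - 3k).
-2i - 22j + 4k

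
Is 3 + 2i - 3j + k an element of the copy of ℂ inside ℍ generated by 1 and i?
No. The quaternion 3 + 2i - 3j + k has j-coefficient y = -3 and k-coefficient z = 1, not both zero, so it does not lie in the complex subalgebra spanned by 1 and i.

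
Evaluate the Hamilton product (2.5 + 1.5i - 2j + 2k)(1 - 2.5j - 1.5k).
0.5 + 9.5i - 6j - 5.5k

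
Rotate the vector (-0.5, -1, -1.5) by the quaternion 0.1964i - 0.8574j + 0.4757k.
(0.518, 0.922, 1.543)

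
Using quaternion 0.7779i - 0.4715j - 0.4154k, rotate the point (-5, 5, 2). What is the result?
(-6.012, 1.674, 3.88)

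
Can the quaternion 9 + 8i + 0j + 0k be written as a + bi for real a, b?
Yes. The quaternion 9 + 8i has j- and k-coefficients y = z = 0, so it lies in the complex subalgebra spanned by 1 and i.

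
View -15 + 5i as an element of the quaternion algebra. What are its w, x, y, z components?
-15 + 5i + 0j + 0k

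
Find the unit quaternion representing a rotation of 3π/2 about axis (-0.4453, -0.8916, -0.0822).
-0.7071 - 0.3149i - 0.6305j - 0.0581k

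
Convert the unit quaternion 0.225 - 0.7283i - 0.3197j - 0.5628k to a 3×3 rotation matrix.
[[0.1621, 0.7189, 0.6759], [0.2124, -0.6943, 0.6876], [0.9636, 0.0321, -0.2653]]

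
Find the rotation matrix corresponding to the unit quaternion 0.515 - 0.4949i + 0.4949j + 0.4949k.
[[0.0203, -0.9996, 0.0199], [0.0199, 0.0203, 0.9996], [-0.9996, -0.0199, 0.0203]]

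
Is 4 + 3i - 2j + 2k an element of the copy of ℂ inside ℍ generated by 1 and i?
No. The quaternion 4 + 3i - 2j + 2k has j-coefficient y = -2 and k-coefficient z = 2, not both zero, so it does not lie in the complex subalgebra spanned by 1 and i.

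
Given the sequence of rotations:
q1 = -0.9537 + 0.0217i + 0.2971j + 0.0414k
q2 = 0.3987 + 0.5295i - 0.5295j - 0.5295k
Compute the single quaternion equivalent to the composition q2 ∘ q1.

q2 · q1 = -0.2125 - 0.3609i + 0.59j + 0.6903k
-0.2125 - 0.3609i + 0.59j + 0.6903k


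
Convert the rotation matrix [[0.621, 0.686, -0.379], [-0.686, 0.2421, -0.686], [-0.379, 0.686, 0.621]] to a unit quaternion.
0.7881 + 0.4353i - 0.4353k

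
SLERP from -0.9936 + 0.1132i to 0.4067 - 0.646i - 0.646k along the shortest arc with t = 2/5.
-0.8715 + 0.3833i + 0.306k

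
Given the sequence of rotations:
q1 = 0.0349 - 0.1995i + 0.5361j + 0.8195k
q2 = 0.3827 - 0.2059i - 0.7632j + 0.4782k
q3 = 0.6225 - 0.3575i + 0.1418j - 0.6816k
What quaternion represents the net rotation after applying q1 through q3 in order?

q2 · q1 = -0.0105 - 0.9653i + 0.2519j + 0.0677k
q3 · q2 · q1 = -0.3412 - 0.4159i + 0.8375j + 0.0961k
-0.3412 - 0.4159i + 0.8375j + 0.0961k


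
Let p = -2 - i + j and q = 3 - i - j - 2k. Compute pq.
-6 - 3i + 3j + 6k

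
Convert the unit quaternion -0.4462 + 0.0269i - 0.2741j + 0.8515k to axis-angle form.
axis = (0.0301, -0.3063, 0.9515), θ = 233°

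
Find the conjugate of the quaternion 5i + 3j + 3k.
-5i - 3j - 3k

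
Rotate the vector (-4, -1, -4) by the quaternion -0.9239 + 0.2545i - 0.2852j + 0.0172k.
(-5.377, -2.004, -0.278)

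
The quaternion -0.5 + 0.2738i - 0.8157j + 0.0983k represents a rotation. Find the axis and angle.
axis = (0.3162, -0.9419, 0.1135), θ = 4π/3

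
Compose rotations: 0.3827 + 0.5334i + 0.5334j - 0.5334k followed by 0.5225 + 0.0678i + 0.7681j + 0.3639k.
-0.0518 - 0.2992i + 0.8029j - 0.513k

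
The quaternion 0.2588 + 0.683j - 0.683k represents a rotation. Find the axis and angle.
axis = (0, √2/2, -√2/2), θ = 5π/6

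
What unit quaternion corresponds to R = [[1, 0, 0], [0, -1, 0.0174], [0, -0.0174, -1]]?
-0.0087 + i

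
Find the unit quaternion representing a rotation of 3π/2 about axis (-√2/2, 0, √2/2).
-0.7071 - 0.5i + 0.5k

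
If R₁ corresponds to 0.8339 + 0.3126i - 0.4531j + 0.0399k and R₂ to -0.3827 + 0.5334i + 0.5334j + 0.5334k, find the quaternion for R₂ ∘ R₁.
-0.2655 + 0.5881i + 0.7637j + 0.0211k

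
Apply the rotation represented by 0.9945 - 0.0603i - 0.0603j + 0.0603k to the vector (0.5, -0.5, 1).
(0.422, -0.316, 1.105)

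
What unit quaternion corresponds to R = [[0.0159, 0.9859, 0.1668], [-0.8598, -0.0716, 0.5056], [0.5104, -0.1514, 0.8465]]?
0.6691 - 0.2455i - 0.1284j - 0.6896k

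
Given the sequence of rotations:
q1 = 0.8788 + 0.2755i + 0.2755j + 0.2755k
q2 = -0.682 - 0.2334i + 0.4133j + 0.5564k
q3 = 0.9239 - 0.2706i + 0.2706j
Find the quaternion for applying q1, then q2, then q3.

q2 · q1 = -0.8022 - 0.4324i + 0.3929j + 0.1229k
q3 · q2 · q1 = -0.9645 - 0.1492i + 0.1792j + 0.1242k
-0.9645 - 0.1492i + 0.1792j + 0.1242k


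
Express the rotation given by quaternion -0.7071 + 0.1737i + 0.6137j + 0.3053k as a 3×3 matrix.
[[0.0603, 0.645, -0.7618], [-0.2186, 0.7532, 0.6204], [0.974, 0.1291, 0.1864]]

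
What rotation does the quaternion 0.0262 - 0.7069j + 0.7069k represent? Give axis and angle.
axis = (0, -√2/2, √2/2), θ = 177°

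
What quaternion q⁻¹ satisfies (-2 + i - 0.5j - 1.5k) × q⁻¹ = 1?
-0.2667 - 0.1333i + 0.0667j + 0.2k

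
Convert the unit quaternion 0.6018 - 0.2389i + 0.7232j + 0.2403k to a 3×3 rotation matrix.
[[-0.1615, -0.6348, 0.7556], [-0.0563, 0.7704, 0.6351], [-0.9853, 0.06, -0.1602]]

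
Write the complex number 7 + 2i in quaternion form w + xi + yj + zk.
7 + 2i + 0j + 0k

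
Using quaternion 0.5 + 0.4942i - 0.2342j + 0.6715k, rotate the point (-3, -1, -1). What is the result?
(0.508, -0.121, -3.275)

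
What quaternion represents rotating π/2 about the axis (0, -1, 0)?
0.7071 - 0.7071j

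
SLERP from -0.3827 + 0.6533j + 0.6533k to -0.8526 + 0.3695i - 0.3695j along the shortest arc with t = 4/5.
-0.9064 + 0.3441i - 0.1521j + 0.192k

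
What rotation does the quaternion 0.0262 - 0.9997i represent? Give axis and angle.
axis = (-1, 0, 0), θ = 177°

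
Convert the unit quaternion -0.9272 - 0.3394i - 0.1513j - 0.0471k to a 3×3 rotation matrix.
[[0.9498, 0.0154, 0.3125], [0.19, 0.7652, -0.6151], [-0.2486, 0.6436, 0.7238]]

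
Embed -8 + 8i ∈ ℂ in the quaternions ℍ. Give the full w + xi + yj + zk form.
-8 + 8i + 0j + 0k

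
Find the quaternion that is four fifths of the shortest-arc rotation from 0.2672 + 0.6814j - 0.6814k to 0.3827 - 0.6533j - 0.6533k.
0.4327 - 0.4076j - 0.8042k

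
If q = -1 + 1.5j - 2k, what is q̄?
-1 - 1.5j + 2k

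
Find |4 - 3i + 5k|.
√50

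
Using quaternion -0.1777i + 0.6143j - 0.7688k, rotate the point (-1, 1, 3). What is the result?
(1.538, -2.861, -0.671)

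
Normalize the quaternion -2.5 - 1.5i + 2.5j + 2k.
-0.5774 - 0.3464i + 0.5774j + 0.4619k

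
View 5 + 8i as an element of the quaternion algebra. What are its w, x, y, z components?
5 + 8i + 0j + 0k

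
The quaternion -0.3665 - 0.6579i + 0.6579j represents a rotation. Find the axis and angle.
axis = (-√2/2, √2/2, 0), θ = 223°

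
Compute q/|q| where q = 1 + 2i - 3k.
0.2673 + 0.5345i - 0.8018k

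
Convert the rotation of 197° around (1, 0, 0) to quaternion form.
-0.1478 + 0.989i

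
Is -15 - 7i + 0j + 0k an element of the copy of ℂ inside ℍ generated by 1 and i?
Yes. The quaternion -15 - 7i has j- and k-coefficients y = z = 0, so it lies in the complex subalgebra spanned by 1 and i.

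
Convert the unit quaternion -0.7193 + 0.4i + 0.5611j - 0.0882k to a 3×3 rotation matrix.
[[0.3548, 0.322, -0.8778], [0.5758, 0.6644, 0.4765], [0.7366, -0.6744, 0.0503]]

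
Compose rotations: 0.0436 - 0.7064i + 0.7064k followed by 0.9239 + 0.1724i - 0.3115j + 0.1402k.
0.063 - 0.8652i - 0.2344j + 0.4387k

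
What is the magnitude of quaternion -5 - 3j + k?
√35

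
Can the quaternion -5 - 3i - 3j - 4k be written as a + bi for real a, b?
No. The quaternion -5 - 3i - 3j - 4k has j-coefficient y = -3 and k-coefficient z = -4, not both zero, so it does not lie in the complex subalgebra spanned by 1 and i.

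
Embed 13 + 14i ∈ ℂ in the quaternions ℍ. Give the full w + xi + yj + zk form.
13 + 14i + 0j + 0k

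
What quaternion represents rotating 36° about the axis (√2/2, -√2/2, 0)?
0.9511 + 0.2185i - 0.2185j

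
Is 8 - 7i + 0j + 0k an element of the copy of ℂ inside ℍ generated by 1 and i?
Yes. The quaternion 8 - 7i has j- and k-coefficients y = z = 0, so it lies in the complex subalgebra spanned by 1 and i.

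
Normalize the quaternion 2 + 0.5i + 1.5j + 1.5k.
0.6761 + 0.169i + 0.5071j + 0.5071k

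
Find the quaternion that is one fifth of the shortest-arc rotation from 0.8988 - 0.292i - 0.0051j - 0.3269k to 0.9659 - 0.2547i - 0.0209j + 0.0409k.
0.923 - 0.2878i - 0.0084j - 0.2554k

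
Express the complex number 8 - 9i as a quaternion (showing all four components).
8 - 9i + 0j + 0k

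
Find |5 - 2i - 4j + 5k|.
√70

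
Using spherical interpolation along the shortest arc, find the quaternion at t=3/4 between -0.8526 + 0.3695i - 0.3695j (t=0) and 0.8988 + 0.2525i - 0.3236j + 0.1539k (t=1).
-0.9756 - 0.096i + 0.1534j - 0.1244k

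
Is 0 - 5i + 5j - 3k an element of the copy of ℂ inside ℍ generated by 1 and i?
No. The quaternion -5i + 5j - 3k has j-coefficient y = 5 and k-coefficient z = -3, not both zero, so it does not lie in the complex subalgebra spanned by 1 and i.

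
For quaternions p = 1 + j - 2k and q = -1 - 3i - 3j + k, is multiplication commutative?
No: pq = 4 - 8i + 2j + 6k ≠ 4 + 2i - 10j = qp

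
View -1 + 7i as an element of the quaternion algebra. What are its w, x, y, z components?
-1 + 7i + 0j + 0k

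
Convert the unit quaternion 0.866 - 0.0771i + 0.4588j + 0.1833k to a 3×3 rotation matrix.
[[0.5118, -0.3882, 0.7664], [0.2467, 0.9209, 0.3017], [-0.8229, 0.0347, 0.5671]]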